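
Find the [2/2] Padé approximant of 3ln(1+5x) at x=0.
15*x*(5*x + 2)/(2*(25*x**2/6 + 5*x + 1))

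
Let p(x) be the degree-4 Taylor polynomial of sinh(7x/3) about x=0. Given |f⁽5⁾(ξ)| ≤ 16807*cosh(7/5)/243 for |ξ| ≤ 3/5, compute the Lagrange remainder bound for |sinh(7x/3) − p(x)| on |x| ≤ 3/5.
16807*cosh(7/5)/375000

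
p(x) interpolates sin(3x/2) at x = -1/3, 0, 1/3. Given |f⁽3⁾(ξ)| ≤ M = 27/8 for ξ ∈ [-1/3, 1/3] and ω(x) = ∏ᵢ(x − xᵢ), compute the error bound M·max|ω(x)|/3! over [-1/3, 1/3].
sqrt(3)/216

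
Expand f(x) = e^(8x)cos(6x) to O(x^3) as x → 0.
1 + 8*x + 14*x**2 + O(x**3)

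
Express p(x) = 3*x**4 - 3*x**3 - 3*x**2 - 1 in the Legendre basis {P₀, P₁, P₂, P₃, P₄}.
(-7/5)P₀ + (-9/5)P₁ + (-2/7)P₂ + (-6/5)P₃ + (24/35)P₄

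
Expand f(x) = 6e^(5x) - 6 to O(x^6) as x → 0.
30*x + 75*x**2 + 125*x**3 + 625*x**4/4 + 625*x**5/4 + O(x**6)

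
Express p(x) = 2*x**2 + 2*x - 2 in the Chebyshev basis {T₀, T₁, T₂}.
-T₀ + (2)T₁ + T₂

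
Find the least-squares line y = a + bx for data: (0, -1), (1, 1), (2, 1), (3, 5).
a = -6/5, b = 9/5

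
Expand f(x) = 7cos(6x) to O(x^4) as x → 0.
7 - 126*x**2 + O(x**4)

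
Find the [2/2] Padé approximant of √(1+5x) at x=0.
(125*x**2/16 + 25*x/4 + 1)/(25*x**2/16 + 15*x/4 + 1)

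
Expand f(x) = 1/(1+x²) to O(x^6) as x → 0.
1 - x**2 + x**4 + O(x**6)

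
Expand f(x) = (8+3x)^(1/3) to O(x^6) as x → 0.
2 + x/4 - x**2/32 + 5*x**3/768 - 5*x**4/3072 + 11*x**5/24576 + O(x**6)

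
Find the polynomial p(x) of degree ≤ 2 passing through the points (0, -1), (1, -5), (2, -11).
-x**2 - 3*x - 1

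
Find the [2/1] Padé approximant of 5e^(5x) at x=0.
(125*x**2/6 + 50*x/3 + 5)/(1 - 5*x/3)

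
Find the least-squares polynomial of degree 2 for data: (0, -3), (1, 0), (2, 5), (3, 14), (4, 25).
-103/35 + (9/7)x + (10/7)x²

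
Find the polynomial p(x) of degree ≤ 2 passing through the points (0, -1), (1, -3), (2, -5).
-2*x - 1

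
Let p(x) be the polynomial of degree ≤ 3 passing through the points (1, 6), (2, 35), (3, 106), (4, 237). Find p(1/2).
13/8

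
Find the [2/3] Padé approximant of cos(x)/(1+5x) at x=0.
(1 - 5*x**2/12)/(5*x**3/12 + x**2/12 + 5*x + 1)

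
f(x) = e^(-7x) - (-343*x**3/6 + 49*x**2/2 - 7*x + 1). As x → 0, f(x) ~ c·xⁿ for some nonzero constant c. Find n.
4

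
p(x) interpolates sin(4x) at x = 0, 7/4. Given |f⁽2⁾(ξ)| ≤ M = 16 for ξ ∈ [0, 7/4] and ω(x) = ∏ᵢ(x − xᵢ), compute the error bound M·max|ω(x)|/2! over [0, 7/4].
49/8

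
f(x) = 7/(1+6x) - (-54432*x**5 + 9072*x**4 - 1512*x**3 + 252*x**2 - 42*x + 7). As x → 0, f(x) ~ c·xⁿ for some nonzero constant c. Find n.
6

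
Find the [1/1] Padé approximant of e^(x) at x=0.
(x/2 + 1)/(1 - x/2)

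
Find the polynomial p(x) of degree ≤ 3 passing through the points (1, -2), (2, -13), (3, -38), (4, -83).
-x**3 - x**2 - x + 1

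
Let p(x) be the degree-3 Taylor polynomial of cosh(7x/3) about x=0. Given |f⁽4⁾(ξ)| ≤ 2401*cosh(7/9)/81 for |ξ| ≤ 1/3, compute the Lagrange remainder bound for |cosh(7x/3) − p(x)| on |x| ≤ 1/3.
2401*cosh(7/9)/157464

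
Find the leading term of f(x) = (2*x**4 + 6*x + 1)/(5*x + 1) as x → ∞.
2*x**3/5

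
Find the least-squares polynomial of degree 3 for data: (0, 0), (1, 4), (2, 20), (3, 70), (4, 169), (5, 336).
19/126 + (1805/756)x + (-263/126)x² + (325/108)x³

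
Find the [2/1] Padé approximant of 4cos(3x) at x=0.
4 - 18*x**2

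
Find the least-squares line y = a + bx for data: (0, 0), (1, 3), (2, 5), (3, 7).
a = 3/10, b = 23/10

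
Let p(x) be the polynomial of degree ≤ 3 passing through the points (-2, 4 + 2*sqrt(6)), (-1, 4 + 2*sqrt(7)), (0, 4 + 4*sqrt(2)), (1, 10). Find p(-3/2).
-5*sqrt(2)/4 + 5*sqrt(6)/8 + 35/8 + 15*sqrt(7)/8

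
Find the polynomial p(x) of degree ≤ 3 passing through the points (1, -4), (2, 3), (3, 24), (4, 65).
x**3 + x**2 - 3*x - 3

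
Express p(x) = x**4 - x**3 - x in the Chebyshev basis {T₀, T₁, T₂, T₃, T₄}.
(3/8)T₀ + (-7/4)T₁ + (1/2)T₂ + (-1/4)T₃ + (1/8)T₄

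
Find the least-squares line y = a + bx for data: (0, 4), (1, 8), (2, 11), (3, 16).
a = 39/10, b = 39/10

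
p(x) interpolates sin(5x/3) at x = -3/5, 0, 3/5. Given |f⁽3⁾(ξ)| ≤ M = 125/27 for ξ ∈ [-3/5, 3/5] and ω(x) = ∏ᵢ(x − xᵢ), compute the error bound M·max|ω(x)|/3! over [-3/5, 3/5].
sqrt(3)/27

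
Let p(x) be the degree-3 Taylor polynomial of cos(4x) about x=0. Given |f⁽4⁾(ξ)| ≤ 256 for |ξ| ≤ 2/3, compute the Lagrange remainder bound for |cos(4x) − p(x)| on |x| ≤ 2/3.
512/243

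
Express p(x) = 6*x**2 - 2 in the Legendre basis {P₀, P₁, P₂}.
(4)P₂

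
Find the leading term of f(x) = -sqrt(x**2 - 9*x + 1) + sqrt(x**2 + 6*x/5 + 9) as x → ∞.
51/10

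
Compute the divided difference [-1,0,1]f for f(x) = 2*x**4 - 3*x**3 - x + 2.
2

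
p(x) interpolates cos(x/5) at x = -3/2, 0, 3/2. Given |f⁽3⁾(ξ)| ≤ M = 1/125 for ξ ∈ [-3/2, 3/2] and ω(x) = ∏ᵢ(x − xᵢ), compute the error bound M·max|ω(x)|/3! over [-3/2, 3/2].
sqrt(3)/1000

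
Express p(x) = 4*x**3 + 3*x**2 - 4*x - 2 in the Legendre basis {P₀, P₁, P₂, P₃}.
-P₀ + (-8/5)P₁ + (2)P₂ + (8/5)P₃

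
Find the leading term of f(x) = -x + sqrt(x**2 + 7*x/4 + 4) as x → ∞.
7/8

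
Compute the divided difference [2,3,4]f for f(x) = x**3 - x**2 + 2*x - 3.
8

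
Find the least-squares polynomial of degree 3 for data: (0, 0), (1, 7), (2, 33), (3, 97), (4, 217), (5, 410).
1/14 + (81/28)x + (23/28)x² + (3)x³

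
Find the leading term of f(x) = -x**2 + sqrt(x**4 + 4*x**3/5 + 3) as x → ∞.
2*x/5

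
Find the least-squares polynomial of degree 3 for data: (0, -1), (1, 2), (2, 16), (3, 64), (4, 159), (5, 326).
-62/63 + (82/27)x + (-218/63)x² + (86/27)x³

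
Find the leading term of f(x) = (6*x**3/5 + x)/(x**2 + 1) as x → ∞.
6*x/5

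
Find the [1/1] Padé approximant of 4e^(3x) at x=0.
(6*x + 4)/(1 - 3*x/2)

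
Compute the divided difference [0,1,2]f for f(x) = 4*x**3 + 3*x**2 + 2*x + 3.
15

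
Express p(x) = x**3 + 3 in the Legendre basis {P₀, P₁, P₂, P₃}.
(3)P₀ + (3/5)P₁ + (2/5)P₃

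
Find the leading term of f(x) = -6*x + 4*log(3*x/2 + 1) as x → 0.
-9*x**2/2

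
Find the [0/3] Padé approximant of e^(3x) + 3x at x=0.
1/(-333*x**3/2 + 63*x**2/2 - 6*x + 1)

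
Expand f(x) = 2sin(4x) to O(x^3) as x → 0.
8*x + O(x**3)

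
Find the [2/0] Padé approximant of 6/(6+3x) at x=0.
x**2/4 - x/2 + 1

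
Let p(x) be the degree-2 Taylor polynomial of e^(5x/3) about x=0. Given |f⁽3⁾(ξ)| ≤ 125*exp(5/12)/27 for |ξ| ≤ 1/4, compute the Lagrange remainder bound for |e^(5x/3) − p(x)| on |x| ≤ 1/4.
125*exp(5/12)/10368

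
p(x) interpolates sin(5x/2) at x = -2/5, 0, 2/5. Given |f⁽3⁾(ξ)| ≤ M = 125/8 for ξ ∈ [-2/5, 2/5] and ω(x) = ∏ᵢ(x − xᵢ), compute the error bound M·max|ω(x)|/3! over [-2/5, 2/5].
sqrt(3)/27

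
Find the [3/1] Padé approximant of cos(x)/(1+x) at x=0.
(x**3/24 - 7*x**2/12 + x/12 + 1)/(13*x/12 + 1)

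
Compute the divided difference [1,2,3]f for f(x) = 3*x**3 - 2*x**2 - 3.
16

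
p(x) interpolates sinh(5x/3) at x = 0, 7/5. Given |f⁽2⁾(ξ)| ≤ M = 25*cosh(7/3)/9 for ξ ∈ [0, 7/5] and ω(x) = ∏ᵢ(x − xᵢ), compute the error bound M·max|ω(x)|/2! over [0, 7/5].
49*cosh(7/3)/72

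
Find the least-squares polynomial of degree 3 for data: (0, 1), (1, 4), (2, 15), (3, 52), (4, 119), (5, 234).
10/9 + (59/54)x + (-13/18)x² + (53/27)x³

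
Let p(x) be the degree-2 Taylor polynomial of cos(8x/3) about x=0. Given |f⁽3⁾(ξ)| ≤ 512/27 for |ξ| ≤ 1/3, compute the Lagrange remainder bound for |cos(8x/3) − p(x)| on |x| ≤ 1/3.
256/2187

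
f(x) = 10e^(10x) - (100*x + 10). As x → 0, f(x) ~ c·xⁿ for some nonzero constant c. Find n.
2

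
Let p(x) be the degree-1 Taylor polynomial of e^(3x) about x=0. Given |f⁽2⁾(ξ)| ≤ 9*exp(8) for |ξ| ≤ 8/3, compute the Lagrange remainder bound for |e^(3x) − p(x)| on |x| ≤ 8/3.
32*exp(8)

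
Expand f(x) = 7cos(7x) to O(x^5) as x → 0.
7 - 343*x**2/2 + 16807*x**4/24 + O(x**5)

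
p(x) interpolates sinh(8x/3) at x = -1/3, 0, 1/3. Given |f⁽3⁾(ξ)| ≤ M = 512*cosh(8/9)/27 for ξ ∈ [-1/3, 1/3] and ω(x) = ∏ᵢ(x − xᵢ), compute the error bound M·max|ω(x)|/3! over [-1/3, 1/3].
512*sqrt(3)*cosh(8/9)/19683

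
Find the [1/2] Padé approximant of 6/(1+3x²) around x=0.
6/(3*x**2 + 1)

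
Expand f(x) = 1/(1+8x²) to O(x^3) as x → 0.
1 - 8*x**2 + O(x**3)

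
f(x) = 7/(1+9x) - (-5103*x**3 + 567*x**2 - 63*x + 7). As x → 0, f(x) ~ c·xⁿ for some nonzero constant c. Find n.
4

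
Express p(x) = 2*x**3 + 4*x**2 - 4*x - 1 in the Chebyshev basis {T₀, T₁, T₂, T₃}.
T₀ + (-5/2)T₁ + (2)T₂ + (1/2)T₃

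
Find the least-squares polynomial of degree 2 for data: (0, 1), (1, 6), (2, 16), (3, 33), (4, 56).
8/7 + (99/70)x + (43/14)x²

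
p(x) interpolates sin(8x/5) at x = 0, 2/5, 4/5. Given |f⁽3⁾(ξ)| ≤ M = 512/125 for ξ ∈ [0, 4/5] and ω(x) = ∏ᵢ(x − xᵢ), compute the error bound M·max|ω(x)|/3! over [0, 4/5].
4096*sqrt(3)/421875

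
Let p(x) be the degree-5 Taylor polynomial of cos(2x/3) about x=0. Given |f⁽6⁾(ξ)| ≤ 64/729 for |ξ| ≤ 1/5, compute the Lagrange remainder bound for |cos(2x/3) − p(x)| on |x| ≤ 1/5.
4/512578125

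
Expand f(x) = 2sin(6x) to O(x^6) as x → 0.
12*x - 72*x**3 + 648*x**5/5 + O(x**6)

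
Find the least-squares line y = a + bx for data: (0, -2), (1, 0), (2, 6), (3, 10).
a = -14/5, b = 21/5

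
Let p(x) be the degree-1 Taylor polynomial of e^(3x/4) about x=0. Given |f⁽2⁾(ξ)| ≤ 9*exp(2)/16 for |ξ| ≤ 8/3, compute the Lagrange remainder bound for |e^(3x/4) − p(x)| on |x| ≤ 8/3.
2*exp(2)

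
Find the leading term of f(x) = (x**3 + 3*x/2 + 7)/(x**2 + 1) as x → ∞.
x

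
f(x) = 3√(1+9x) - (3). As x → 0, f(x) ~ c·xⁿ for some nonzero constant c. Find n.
1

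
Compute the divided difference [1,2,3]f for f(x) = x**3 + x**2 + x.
7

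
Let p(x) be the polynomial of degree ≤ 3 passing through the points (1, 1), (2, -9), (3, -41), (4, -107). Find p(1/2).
3/2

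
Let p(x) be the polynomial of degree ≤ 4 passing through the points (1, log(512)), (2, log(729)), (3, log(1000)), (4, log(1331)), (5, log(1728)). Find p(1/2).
log(1677721600000000*11**(25/32)*2**(83/128)*3**(17/128)*5**(55/64)/187183371521817)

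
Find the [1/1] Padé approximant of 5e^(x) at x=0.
(5*x/2 + 5)/(1 - x/2)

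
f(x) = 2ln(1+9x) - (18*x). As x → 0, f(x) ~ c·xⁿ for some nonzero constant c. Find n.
2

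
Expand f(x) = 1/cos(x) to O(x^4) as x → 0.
1 + x**2/2 + O(x**4)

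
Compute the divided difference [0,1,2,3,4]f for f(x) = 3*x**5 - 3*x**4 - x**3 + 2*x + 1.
27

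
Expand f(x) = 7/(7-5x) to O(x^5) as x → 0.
1 + 5*x/7 + 25*x**2/49 + 125*x**3/343 + 625*x**4/2401 + O(x**5)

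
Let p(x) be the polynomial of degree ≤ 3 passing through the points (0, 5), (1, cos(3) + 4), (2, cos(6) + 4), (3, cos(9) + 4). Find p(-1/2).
-5*cos(9)/16 + 21*cos(6)/16 - 35*cos(3)/16 + 99/16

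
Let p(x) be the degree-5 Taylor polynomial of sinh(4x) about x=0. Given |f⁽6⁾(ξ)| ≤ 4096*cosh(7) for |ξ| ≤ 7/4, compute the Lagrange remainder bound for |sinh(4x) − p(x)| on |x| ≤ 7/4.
117649*cosh(7)/720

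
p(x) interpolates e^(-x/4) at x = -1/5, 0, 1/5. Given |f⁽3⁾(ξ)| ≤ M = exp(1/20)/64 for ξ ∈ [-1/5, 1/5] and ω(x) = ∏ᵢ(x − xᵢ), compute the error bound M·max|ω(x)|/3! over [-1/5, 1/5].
sqrt(3)*exp(1/20)/216000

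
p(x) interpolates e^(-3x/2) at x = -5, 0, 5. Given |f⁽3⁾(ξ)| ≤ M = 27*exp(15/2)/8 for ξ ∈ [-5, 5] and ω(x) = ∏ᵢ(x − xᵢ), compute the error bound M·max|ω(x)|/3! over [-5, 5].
125*sqrt(3)*exp(15/2)/8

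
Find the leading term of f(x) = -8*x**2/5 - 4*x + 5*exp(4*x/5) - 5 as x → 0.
32*x**3/75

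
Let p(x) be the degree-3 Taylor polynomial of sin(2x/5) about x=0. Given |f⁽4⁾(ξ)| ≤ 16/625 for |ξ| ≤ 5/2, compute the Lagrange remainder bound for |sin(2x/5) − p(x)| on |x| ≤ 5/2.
1/24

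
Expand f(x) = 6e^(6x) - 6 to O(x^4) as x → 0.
36*x + 108*x**2 + 216*x**3 + O(x**4)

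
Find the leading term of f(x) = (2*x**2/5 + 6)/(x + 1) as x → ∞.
2*x/5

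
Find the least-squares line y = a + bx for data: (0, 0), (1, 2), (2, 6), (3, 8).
a = -1/5, b = 14/5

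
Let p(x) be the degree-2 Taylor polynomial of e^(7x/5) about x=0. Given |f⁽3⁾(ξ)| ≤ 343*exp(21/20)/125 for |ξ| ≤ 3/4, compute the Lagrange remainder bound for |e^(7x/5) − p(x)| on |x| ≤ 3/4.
3087*exp(21/20)/16000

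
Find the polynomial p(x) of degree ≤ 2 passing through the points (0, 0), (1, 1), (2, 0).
-x**2 + 2*x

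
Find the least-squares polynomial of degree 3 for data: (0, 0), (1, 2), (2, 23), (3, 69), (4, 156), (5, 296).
-17/63 + (-137/189)x + (239/126)x² + (109/54)x³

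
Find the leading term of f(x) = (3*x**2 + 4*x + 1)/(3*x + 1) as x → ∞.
x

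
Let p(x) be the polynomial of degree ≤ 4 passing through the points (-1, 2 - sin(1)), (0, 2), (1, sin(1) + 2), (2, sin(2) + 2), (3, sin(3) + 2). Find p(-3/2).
-45*sin(2)/32 + 35*sin(3)/128 + 63*sin(1)/128 + 2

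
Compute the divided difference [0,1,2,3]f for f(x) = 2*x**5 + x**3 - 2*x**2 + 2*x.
51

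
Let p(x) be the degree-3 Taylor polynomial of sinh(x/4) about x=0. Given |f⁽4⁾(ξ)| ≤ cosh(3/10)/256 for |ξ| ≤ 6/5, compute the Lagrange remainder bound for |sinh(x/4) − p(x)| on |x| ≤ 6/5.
27*cosh(3/10)/80000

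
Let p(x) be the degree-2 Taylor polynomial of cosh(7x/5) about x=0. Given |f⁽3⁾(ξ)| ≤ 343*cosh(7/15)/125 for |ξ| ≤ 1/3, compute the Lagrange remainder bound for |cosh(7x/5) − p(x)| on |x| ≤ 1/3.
343*cosh(7/15)/20250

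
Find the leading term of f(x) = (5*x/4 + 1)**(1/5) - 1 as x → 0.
x/4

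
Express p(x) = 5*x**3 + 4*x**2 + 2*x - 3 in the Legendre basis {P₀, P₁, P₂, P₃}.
(-5/3)P₀ + (5)P₁ + (8/3)P₂ + (2)P₃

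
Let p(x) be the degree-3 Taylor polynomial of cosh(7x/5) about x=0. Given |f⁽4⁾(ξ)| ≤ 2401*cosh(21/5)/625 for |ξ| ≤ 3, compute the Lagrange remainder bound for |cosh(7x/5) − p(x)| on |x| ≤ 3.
64827*cosh(21/5)/5000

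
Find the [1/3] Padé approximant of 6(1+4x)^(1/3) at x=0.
(20*x + 6)/(64*x**3/81 - 8*x**2/9 + 2*x + 1)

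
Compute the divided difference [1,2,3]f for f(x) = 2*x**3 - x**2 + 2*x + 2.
11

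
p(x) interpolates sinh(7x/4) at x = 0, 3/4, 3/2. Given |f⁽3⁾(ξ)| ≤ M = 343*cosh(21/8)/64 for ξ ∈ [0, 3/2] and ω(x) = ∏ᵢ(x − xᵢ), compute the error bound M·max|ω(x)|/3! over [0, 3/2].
343*sqrt(3)*cosh(21/8)/4096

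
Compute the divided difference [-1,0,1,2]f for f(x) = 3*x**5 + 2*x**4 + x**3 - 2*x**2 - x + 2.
20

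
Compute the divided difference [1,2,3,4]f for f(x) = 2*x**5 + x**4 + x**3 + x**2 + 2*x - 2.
141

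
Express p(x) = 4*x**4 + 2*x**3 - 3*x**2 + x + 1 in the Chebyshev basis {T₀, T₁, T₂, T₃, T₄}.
T₀ + (5/2)T₁ + (1/2)T₂ + (1/2)T₃ + (1/2)T₄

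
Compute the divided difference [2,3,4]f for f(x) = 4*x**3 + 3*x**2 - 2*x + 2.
39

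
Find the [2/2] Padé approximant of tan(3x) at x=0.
3*x/(1 - 3*x**2)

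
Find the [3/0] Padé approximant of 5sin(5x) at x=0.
-625*x**3/6 + 25*x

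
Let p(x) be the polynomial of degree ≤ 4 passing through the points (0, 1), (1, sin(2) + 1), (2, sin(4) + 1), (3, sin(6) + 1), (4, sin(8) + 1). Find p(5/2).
45*sin(4)/64 - 5*sin(2)/32 + 15*sin(6)/32 - 5*sin(8)/128 + 1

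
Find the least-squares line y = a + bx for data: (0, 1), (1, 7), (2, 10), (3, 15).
a = 3/2, b = 9/2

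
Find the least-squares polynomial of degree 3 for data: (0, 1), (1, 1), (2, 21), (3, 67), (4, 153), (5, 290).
7/9 + (-1555/378)x + (823/252)x² + (197/108)x³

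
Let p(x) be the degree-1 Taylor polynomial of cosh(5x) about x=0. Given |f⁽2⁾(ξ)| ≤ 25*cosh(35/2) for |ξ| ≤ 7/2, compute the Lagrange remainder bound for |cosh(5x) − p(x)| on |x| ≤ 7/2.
1225*cosh(35/2)/8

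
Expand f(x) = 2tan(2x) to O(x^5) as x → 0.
4*x + 16*x**3/3 + O(x**5)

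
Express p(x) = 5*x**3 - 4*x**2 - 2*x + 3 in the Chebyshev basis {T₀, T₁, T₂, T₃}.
T₀ + (7/4)T₁ + (-2)T₂ + (5/4)T₃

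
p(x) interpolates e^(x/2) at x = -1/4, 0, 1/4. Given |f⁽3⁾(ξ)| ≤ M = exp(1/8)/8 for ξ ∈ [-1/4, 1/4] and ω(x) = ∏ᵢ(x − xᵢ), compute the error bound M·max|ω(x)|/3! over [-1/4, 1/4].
sqrt(3)*exp(1/8)/13824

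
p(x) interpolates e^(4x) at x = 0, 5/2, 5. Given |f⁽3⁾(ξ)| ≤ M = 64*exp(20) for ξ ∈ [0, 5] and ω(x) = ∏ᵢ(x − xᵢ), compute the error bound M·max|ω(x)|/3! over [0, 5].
1000*sqrt(3)*exp(20)/27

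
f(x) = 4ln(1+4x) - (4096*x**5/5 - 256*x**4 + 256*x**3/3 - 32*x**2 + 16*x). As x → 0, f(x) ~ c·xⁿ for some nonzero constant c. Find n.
6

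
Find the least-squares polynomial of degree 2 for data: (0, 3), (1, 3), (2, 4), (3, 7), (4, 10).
103/35 + (-17/35)x + (4/7)x²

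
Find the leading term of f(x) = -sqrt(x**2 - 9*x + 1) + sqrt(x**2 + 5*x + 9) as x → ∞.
7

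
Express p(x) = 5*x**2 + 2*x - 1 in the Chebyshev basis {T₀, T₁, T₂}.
(3/2)T₀ + (2)T₁ + (5/2)T₂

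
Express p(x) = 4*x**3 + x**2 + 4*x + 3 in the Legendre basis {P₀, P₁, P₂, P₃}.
(10/3)P₀ + (32/5)P₁ + (2/3)P₂ + (8/5)P₃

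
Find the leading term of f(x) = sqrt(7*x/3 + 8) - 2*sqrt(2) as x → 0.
7*sqrt(2)*x/24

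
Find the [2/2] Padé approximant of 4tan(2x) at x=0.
8*x/(1 - 4*x**2/3)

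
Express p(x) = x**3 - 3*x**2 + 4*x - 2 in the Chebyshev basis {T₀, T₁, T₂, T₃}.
(-7/2)T₀ + (19/4)T₁ + (-3/2)T₂ + (1/4)T₃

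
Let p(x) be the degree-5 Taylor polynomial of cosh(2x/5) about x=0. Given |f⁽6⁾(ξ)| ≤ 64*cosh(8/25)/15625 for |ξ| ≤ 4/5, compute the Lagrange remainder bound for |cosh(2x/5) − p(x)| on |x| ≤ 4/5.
16384*cosh(8/25)/10986328125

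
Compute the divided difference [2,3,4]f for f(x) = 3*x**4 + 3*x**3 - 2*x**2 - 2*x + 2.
190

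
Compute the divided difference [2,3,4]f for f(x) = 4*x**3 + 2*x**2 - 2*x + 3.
38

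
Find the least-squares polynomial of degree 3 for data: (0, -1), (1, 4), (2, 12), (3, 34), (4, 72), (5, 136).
-113/126 + (467/108)x + (-125/126)x² + (121/108)x³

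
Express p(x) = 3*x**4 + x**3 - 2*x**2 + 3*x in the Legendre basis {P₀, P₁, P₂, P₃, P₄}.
(-1/15)P₀ + (18/5)P₁ + (8/21)P₂ + (2/5)P₃ + (24/35)P₄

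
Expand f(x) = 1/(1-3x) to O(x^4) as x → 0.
1 + 3*x + 9*x**2 + 27*x**3 + O(x**4)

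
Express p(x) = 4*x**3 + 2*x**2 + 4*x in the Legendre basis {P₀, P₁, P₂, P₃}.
(2/3)P₀ + (32/5)P₁ + (4/3)P₂ + (8/5)P₃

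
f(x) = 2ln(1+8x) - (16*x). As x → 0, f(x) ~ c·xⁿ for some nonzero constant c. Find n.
2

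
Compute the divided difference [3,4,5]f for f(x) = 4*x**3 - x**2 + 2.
47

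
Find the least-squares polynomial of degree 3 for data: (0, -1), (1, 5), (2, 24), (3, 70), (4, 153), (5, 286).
-59/63 + (514/189)x + (247/252)x² + (215/108)x³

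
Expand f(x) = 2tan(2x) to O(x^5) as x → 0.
4*x + 16*x**3/3 + O(x**5)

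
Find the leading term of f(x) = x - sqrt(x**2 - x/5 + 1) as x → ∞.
1/10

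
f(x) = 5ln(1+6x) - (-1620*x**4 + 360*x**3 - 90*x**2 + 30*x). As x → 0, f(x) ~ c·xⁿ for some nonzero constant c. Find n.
5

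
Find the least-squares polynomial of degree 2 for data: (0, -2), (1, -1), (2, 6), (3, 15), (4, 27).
-83/35 + (19/35)x + (12/7)x²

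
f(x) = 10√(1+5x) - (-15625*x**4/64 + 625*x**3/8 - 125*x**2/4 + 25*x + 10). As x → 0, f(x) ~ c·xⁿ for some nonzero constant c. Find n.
5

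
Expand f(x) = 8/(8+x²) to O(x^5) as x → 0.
1 - x**2/8 + x**4/64 + O(x**5)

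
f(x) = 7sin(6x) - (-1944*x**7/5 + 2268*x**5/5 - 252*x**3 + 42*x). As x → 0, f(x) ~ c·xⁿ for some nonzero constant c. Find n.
9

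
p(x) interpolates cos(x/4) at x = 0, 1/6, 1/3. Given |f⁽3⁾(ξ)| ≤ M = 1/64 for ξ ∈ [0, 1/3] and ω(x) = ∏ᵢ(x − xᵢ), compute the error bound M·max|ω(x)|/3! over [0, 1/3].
sqrt(3)/373248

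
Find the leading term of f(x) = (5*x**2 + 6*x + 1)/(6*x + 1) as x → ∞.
5*x/6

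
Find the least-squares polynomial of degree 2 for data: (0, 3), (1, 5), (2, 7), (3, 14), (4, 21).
22/7 + (3/14)x + (15/14)x²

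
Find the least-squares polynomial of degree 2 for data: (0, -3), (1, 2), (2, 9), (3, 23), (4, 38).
-103/35 + (181/70)x + (27/14)x²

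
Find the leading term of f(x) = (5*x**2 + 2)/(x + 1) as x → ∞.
5*x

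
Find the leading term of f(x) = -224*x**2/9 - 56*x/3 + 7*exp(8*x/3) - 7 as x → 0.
1792*x**3/81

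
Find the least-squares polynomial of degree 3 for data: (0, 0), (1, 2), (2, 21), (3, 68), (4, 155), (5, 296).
-13/126 + (-1181/756)x + (121/63)x² + (221/108)x³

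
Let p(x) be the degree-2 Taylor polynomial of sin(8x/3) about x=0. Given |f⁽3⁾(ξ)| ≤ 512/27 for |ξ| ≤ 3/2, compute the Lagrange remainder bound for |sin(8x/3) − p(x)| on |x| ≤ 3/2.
32/3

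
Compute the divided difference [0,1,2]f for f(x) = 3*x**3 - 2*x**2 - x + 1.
7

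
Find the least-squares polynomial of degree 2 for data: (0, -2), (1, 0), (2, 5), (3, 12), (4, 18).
-83/35 + (82/35)x + (5/7)x²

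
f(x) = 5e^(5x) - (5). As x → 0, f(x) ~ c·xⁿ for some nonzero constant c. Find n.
1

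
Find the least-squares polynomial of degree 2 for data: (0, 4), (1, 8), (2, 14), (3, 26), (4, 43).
153/35 + (16/35)x + (16/7)x²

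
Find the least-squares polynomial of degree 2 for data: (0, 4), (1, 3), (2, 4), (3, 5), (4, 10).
144/35 + (-71/35)x + (6/7)x²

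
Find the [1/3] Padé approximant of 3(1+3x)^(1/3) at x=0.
(15*x/2 + 3)/(x**3/3 - x**2/2 + 3*x/2 + 1)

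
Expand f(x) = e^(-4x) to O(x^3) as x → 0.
1 - 4*x + 8*x**2 + O(x**3)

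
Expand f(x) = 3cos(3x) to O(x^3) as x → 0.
3 - 27*x**2/2 + O(x**3)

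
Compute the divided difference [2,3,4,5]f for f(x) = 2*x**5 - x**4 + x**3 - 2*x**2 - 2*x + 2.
237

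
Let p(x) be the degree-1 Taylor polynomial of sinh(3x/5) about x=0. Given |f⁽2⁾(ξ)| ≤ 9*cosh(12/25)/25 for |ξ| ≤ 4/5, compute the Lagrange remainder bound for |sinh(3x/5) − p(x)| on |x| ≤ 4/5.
72*cosh(12/25)/625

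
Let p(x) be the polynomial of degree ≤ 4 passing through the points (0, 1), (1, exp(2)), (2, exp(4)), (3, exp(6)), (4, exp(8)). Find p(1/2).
-5*exp(8)/128 - 35*exp(4)/64 + 35/128 + 35*exp(2)/32 + 7*exp(6)/32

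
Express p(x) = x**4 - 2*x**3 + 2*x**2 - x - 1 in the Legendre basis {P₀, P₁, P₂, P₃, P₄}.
(-2/15)P₀ + (-11/5)P₁ + (40/21)P₂ + (-4/5)P₃ + (8/35)P₄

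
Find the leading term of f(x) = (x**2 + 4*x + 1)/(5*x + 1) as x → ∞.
x/5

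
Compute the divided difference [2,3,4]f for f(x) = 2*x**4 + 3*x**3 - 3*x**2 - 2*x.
134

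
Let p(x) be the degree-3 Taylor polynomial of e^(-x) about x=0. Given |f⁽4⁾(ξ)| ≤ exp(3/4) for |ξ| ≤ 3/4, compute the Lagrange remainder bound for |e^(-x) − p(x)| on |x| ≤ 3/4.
27*exp(3/4)/2048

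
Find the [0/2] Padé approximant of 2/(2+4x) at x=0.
1/(2*x + 1)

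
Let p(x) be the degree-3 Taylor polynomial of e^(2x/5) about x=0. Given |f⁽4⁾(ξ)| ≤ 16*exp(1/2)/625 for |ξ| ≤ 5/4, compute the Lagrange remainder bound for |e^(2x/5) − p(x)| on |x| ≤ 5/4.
exp(1/2)/384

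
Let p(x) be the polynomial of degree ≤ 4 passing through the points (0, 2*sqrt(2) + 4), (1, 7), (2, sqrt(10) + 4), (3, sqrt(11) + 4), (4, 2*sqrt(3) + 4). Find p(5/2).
-5*sqrt(3)/64 + 3*sqrt(2)/64 + 15*sqrt(11)/32 + 45*sqrt(10)/64 + 113/32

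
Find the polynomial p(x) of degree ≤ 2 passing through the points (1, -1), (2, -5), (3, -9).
3 - 4*x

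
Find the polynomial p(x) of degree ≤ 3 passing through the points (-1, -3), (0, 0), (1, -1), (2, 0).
x**3 - 2*x**2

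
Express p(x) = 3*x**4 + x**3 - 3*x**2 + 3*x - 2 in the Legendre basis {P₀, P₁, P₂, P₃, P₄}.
(-12/5)P₀ + (18/5)P₁ + (-2/7)P₂ + (2/5)P₃ + (24/35)P₄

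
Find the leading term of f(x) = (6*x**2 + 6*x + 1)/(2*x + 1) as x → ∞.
3*x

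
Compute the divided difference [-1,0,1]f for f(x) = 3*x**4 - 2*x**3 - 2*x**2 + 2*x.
1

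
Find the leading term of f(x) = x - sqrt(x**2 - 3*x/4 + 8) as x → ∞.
3/8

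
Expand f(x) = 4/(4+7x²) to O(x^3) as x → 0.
1 - 7*x**2/4 + O(x**3)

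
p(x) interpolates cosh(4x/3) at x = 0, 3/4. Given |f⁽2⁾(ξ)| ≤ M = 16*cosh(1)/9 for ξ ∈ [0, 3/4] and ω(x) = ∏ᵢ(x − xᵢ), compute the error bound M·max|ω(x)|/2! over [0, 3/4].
cosh(1)/8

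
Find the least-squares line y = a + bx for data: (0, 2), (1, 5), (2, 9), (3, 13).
a = 17/10, b = 37/10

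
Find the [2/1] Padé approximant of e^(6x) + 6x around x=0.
(-6*x**2 + 10*x + 1)/(1 - 2*x)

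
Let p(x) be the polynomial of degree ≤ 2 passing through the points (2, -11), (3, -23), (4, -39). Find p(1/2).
-1/2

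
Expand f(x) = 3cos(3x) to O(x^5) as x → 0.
3 - 27*x**2/2 + 81*x**4/8 + O(x**5)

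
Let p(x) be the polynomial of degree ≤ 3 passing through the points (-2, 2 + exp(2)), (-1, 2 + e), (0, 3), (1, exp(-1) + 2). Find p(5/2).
(e*(-35*exp(2) - 157 + 135*e) + 105)*exp(-1)/16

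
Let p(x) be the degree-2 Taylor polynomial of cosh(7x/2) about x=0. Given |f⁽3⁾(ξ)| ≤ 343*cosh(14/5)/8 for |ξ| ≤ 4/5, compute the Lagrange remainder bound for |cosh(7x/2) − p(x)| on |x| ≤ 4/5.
1372*cosh(14/5)/375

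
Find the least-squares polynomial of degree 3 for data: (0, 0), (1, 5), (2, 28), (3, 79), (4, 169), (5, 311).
-13/126 + (457/756)x + (184/63)x² + (203/108)x³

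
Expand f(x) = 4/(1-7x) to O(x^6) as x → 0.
4 + 28*x + 196*x**2 + 1372*x**3 + 9604*x**4 + 67228*x**5 + O(x**6)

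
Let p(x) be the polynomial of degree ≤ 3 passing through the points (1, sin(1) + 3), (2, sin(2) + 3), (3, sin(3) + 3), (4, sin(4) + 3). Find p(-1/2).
-189*sin(2)/16 + 135*sin(3)/16 - 35*sin(4)/16 + 3 + 105*sin(1)/16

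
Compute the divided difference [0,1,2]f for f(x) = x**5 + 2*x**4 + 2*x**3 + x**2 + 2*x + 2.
36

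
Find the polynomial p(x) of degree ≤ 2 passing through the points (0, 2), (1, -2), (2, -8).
-x**2 - 3*x + 2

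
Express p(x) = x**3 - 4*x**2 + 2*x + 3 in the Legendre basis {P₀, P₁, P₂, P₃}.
(5/3)P₀ + (13/5)P₁ + (-8/3)P₂ + (2/5)P₃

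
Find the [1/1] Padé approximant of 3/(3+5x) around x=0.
1/(5*x/3 + 1)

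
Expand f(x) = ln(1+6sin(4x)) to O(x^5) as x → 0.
24*x - 288*x**2 + 4544*x**3 - 81408*x**4 + O(x**5)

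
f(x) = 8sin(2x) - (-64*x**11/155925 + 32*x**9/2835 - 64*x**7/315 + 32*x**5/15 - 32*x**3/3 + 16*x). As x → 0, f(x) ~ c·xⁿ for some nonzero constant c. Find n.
13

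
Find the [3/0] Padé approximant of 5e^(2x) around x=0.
20*x**3/3 + 10*x**2 + 10*x + 5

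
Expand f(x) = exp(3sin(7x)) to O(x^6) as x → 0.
1 + 21*x + 441*x**2/2 + 1372*x**3 + 36015*x**4/8 - 16807*x**5/5 + O(x**6)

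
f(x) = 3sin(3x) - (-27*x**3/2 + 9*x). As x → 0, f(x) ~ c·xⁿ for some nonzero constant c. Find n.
5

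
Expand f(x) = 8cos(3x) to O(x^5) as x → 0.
8 - 36*x**2 + 27*x**4 + O(x**5)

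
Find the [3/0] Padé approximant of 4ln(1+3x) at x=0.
6*x*(6*x**2 - 3*x + 2)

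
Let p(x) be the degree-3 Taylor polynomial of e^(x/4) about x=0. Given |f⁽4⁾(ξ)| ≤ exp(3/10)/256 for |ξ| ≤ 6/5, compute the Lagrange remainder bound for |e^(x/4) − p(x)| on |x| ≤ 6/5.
27*exp(3/10)/80000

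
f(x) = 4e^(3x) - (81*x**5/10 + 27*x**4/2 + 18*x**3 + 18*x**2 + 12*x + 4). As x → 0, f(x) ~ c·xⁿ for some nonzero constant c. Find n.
6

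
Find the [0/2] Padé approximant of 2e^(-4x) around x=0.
2/(8*x**2 + 4*x + 1)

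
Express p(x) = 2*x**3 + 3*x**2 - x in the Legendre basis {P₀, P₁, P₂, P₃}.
P₀ + (1/5)P₁ + (2)P₂ + (4/5)P₃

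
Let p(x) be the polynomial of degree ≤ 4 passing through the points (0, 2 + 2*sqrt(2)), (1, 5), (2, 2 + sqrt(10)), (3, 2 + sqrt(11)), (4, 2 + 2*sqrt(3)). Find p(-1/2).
-251/32 - 45*sqrt(11)/32 + 35*sqrt(3)/64 + 315*sqrt(2)/64 + 189*sqrt(10)/64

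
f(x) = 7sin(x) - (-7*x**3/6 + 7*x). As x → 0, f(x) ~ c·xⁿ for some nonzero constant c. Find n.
5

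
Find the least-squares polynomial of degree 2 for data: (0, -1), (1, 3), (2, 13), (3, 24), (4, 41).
-8/7 + (39/14)x + (27/14)x²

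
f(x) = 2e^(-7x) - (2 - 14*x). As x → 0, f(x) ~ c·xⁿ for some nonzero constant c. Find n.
2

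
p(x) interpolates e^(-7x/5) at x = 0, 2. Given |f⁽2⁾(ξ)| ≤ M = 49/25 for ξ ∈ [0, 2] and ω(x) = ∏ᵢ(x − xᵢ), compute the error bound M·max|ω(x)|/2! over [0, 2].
49/50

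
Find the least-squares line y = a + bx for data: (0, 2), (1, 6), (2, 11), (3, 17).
a = 3/2, b = 5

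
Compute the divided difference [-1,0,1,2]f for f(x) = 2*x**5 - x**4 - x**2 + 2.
8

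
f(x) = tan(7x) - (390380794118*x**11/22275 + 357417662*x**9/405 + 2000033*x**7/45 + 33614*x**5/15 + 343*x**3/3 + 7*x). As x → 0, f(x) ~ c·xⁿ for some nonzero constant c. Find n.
13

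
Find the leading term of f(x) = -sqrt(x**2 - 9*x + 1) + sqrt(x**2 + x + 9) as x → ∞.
5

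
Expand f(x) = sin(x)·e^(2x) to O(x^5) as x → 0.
x + 2*x**2 + 11*x**3/6 + x**4 + O(x**5)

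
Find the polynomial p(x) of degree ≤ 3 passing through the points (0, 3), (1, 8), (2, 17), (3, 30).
2*x**2 + 3*x + 3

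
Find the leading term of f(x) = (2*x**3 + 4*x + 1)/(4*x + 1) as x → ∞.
x**2/2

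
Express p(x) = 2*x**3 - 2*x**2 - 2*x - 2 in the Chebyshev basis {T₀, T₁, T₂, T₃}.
(-3)T₀ + (-1/2)T₁ - T₂ + (1/2)T₃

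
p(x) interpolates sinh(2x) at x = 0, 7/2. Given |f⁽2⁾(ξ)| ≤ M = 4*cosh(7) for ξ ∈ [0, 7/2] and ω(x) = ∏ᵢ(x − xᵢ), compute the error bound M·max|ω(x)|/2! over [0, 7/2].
49*cosh(7)/8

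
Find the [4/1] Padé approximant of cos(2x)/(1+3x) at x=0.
(2*x**4/3 - 2*x**2 + 1)/(3*x + 1)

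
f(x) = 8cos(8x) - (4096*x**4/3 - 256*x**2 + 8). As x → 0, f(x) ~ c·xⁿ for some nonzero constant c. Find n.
6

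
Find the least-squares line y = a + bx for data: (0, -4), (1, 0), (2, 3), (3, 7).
a = -39/10, b = 18/5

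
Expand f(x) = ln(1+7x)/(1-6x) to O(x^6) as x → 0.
7*x + 35*x**2/2 + 658*x**3/3 + 2863*x**4/4 + 76559*x**5/10 + O(x**6)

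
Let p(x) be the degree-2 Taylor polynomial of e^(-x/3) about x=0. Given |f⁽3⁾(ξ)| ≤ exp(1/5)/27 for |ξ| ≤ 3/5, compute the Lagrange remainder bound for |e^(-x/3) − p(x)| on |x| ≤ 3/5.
exp(1/5)/750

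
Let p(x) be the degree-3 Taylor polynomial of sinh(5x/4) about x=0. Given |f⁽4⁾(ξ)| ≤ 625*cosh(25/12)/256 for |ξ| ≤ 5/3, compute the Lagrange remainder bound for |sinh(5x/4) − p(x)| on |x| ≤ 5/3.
390625*cosh(25/12)/497664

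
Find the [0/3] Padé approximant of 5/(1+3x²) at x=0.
5/(3*x**2 + 1)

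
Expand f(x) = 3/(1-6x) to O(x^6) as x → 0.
3 + 18*x + 108*x**2 + 648*x**3 + 3888*x**4 + 23328*x**5 + O(x**6)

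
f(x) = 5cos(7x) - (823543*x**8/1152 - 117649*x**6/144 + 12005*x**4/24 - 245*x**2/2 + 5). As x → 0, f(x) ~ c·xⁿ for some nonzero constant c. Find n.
10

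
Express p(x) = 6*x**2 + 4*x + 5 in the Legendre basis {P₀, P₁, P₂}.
(7)P₀ + (4)P₁ + (4)P₂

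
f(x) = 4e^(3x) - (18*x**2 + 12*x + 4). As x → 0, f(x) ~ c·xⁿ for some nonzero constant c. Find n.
3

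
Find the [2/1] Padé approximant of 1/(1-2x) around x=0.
1/(1 - 2*x)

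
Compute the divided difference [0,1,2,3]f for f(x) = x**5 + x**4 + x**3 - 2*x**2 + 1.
32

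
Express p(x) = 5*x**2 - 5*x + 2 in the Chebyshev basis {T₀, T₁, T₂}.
(9/2)T₀ + (-5)T₁ + (5/2)T₂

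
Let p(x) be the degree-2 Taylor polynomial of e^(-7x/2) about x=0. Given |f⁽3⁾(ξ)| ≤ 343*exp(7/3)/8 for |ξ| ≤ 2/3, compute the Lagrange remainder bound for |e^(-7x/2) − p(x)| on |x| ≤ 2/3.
343*exp(7/3)/162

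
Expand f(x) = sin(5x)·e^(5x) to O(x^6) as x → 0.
5*x + 25*x**2 + 125*x**3/3 - 625*x**5/6 + O(x**6)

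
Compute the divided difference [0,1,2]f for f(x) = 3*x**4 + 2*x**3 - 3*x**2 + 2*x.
24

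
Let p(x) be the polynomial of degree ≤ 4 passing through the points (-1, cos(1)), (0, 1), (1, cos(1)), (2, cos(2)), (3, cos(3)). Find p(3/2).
15*cos(2)/32 - 5/32 - 5*cos(3)/128 + 93*cos(1)/128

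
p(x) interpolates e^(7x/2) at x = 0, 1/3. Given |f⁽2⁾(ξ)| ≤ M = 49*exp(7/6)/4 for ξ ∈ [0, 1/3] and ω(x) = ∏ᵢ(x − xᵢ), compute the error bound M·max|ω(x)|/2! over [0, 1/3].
49*exp(7/6)/288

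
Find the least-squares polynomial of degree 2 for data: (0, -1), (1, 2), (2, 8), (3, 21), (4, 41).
-19/35 + (-99/70)x + (41/14)x²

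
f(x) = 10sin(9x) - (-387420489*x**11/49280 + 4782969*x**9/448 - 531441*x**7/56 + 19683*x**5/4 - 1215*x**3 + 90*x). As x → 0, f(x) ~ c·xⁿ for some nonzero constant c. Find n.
13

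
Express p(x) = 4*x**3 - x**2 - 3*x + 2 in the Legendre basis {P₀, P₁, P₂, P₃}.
(5/3)P₀ + (-3/5)P₁ + (-2/3)P₂ + (8/5)P₃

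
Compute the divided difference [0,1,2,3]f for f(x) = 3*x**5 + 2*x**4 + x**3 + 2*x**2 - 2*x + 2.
88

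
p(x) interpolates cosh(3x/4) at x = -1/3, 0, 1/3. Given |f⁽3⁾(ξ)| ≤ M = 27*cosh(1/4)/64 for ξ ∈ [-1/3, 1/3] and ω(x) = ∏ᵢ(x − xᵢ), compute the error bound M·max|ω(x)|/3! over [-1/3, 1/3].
sqrt(3)*cosh(1/4)/1728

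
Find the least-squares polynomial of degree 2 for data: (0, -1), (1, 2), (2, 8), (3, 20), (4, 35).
-32/35 + (3/7)x + (15/7)x²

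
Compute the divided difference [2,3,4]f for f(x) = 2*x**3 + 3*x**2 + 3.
21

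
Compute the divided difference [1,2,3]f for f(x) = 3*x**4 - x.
75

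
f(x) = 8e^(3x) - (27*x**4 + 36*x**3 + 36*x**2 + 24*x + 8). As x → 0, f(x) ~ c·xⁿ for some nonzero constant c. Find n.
5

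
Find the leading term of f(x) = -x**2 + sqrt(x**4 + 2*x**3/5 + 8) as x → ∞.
x/5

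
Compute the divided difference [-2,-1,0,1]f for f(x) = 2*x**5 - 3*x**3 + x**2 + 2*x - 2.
7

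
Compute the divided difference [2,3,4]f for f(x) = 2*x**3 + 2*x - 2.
18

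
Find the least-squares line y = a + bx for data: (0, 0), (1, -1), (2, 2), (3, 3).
a = -4/5, b = 6/5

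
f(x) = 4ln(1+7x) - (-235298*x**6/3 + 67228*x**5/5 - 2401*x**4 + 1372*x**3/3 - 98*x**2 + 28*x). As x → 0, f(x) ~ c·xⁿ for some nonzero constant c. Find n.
7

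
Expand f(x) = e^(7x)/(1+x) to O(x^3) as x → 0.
1 + 6*x + 37*x**2/2 + O(x**3)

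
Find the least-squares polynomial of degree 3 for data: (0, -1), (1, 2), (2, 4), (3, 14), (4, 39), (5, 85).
-8/9 + (1871/378)x + (-911/252)x² + (131/108)x³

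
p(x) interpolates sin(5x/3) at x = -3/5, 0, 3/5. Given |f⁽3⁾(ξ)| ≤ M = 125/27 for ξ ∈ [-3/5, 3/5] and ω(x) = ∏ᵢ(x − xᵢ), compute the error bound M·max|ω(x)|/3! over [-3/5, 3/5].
sqrt(3)/27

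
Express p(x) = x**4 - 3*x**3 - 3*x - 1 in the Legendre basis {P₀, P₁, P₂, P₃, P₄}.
(-4/5)P₀ + (-24/5)P₁ + (4/7)P₂ + (-6/5)P₃ + (8/35)P₄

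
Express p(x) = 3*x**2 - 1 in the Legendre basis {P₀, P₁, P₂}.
(2)P₂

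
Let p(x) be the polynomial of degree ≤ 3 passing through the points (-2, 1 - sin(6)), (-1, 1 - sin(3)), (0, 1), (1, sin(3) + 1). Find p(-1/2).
-5*sin(3)/8 + sin(6)/16 + 1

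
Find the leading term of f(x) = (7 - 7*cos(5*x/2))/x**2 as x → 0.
175/8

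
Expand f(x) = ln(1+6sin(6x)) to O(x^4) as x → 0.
36*x - 648*x**2 + 15336*x**3 + O(x**4)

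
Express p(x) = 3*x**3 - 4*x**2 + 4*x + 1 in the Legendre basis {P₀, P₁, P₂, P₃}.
(-1/3)P₀ + (29/5)P₁ + (-8/3)P₂ + (6/5)P₃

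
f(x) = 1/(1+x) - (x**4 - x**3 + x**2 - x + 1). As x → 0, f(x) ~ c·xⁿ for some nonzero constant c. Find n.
5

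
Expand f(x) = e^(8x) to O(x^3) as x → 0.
1 + 8*x + 32*x**2 + O(x**3)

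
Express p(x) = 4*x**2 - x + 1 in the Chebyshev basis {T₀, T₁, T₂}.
(3)T₀ - T₁ + (2)T₂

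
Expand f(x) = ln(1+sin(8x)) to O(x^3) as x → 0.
8*x - 32*x**2 + O(x**3)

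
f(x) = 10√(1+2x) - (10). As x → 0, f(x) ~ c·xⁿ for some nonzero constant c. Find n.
1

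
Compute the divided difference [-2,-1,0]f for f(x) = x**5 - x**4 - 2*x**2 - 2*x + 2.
-24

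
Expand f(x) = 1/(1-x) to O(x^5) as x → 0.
1 + x + x**2 + x**3 + x**4 + O(x**5)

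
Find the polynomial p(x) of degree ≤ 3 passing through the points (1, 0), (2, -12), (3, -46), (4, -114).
-2*x**3 + x**2 - x + 2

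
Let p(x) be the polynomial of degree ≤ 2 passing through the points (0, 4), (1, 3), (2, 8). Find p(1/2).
11/4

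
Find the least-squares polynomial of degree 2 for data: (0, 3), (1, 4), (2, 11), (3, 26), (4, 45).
101/35 + (-69/35)x + (22/7)x²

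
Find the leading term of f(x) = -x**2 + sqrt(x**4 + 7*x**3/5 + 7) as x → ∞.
7*x/10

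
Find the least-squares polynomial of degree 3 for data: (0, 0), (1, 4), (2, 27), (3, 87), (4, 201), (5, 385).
1/14 + (-37/84)x + (37/28)x² + (17/6)x³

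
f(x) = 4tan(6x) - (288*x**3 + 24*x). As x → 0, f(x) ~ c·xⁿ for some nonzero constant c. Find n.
5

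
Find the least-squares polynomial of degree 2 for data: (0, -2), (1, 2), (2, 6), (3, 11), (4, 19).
-12/7 + (177/70)x + (9/14)x²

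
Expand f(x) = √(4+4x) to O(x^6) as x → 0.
2 + x - x**2/4 + x**3/8 - 5*x**4/64 + 7*x**5/128 + O(x**6)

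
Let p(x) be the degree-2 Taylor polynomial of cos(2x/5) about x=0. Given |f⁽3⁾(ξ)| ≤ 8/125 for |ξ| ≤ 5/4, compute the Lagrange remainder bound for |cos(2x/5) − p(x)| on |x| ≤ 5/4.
1/48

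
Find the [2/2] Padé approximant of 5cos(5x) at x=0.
(5 - 625*x**2/12)/(25*x**2/12 + 1)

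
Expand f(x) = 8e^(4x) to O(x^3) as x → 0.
8 + 32*x + 64*x**2 + O(x**3)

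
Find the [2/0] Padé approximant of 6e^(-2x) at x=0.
12*x**2 - 12*x + 6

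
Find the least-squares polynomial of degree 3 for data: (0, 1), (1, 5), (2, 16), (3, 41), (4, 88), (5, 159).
145/126 + (1103/756)x + (62/63)x² + (109/108)x³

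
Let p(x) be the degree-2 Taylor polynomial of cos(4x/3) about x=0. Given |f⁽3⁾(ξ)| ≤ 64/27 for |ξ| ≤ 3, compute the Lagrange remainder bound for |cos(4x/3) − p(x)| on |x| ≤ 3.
32/3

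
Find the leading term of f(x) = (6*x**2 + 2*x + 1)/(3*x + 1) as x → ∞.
2*x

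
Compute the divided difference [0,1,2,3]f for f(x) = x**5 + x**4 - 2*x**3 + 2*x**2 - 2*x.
29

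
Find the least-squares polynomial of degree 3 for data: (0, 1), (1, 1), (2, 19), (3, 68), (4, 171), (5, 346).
16/21 + (-2/9)x + (-155/84)x² + (113/36)x³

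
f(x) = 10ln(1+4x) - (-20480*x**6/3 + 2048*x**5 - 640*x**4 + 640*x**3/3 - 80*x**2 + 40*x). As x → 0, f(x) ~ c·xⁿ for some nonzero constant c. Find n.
7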